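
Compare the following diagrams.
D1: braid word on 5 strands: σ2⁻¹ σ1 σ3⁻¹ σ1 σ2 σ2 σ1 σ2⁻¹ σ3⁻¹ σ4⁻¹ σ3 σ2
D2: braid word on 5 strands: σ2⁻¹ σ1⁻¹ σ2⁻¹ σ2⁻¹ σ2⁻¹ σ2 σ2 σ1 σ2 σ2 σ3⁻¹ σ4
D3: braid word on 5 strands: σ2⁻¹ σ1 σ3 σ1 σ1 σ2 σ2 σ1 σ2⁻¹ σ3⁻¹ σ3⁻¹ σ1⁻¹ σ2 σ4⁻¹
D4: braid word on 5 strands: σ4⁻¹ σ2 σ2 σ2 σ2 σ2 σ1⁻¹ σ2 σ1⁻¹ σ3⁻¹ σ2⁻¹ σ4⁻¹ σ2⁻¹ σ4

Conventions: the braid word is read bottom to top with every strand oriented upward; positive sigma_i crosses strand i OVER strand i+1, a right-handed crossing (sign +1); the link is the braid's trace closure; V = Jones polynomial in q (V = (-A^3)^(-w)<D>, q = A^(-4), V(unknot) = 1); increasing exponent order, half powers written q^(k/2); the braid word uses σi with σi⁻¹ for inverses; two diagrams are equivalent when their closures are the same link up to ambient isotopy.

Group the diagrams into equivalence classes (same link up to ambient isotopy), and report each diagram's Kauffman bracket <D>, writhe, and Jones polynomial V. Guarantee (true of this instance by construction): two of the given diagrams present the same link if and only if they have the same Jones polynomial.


classes: {D1, D3} | {D2} | {D4}
V(D1) = q - q^2 + 2q^3 - q^4 + q^5 - q^6  [12 crossings, <D> = -A^-18 + A^-14 - A^-10 + 2A^-6 - A^-2 + A^2, w = +2]
V(D2) = 1  [12 crossings, <D> = 1, w = 0]
V(D3) = q - q^2 + 2q^3 - q^4 + q^5 - q^6  (w +2, c 14, <D> = -A^-18 + A^-14 - A^-10 + 2A^-6 - A^-2 + A^2)
V(D4) = q^-1 - 1 + 2q - 2q^2 + 2q^3 - 2q^4 + q^5  (w 0, c 14, <D> = A^-20 - 2A^-16 + 2A^-12 - 2A^-8 + 2A^-4 - 1 + A^4)
note: V(q) takes 3 values over 4 diagrams, fixing the grouping


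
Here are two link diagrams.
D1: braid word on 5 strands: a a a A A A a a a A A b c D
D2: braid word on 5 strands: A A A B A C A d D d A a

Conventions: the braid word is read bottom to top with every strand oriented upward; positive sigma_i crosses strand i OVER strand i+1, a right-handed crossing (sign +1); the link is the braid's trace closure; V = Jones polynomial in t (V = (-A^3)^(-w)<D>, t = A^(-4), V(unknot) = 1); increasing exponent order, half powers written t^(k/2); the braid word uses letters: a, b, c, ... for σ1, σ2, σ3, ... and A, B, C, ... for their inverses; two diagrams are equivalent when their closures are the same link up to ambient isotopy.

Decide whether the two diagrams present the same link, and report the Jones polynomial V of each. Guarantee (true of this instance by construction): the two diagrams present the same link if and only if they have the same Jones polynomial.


same link: no
V(D1) = 1  [14 crossings, <D> = A^6, w = +2]
D2 (bracket A^-10 + A^-2 - A^2 + A^6 - A^10; 12 crossings at w = -6): V = -t^-7 + t^-6 - t^-5 + t^-4 + t^-2
note: 2 classes among 2 diagrams; unequal V(t) rules out equality


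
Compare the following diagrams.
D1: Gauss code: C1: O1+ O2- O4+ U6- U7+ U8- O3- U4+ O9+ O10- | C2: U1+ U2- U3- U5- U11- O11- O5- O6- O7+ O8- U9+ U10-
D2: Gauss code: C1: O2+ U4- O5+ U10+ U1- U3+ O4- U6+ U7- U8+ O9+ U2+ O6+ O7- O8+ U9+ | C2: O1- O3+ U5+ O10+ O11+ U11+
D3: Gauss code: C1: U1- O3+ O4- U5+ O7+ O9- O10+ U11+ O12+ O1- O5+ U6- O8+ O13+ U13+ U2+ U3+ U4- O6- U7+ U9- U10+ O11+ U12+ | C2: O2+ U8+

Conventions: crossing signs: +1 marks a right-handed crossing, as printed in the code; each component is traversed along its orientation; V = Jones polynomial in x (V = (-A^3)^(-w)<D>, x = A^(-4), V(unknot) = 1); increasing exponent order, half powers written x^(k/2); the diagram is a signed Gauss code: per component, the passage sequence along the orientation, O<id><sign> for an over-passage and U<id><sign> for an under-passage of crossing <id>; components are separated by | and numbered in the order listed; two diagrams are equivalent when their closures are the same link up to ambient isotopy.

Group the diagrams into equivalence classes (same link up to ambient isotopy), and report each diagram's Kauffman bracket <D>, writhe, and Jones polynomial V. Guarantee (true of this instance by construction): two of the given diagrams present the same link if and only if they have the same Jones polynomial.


grouping into links: {D1} | {D2, D3}
V(D1) = -x^(-5/2) - x^(-1/2)  (w -3, c 11, <D> = A^-7 + A)
D2 (bracket -A^-11 + A^-7 - A^-3 + 2A + A^9; 11 crossings at w = +5): V = -x^(3/2) - 2x^(7/2) + x^(9/2) - x^(11/2) + x^(13/2)
V(D3) = -x^(3/2) - 2x^(7/2) + x^(9/2) - x^(11/2) + x^(13/2)  [13 crossings, <D> = -A^-11 + A^-7 - A^-3 + 2A + A^9, w = +5]
why: comparing 3 Jones polynomials yields 2 groups


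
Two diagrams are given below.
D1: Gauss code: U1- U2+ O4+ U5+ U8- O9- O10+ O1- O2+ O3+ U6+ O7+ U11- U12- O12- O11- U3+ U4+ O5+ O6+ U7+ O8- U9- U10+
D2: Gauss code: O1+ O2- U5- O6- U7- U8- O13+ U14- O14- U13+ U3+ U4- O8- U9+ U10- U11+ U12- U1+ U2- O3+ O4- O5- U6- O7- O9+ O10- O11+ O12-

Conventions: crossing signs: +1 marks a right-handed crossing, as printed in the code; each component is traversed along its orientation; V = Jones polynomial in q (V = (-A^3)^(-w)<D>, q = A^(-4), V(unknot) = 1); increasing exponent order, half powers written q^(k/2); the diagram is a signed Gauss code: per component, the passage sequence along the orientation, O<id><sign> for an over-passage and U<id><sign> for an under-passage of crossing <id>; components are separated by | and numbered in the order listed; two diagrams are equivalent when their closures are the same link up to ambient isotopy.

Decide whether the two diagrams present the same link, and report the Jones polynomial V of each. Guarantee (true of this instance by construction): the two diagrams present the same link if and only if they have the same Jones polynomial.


equivalent: no
V(D1) = q - q^2 + 2q^3 - q^4 + q^5 - q^6  (w +2, c 12, <D> = -A^-18 + A^-14 - A^-10 + 2A^-6 - A^-2 + A^2)
V(D2) = -q^-4 + q^-3 + q^-1  (w -4, c 14, <D> = A^-8 + 1 - A^4)
why: comparing 2 Jones polynomials yields 2 groups


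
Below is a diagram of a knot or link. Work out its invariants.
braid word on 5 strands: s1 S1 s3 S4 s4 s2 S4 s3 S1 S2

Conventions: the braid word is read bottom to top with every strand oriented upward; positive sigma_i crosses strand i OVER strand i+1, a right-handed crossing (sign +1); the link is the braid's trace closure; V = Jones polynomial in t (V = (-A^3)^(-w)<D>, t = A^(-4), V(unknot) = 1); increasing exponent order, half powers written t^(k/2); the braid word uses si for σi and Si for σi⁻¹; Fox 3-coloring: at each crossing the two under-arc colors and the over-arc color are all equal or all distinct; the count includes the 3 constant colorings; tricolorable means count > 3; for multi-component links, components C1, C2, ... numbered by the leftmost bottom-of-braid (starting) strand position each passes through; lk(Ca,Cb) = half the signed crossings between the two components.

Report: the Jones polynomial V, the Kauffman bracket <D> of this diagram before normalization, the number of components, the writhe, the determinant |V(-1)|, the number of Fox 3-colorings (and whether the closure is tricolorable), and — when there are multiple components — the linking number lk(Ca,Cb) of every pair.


V = 1
<D> = 1 (w = 0)
1 component over 10 crossings, w = 0
3 Fox colorings among 3^10, |V(-1)| = 1: not tricolorable
why: |V(-1)| = 1: so not tricolorable, since 3 does not divide 1


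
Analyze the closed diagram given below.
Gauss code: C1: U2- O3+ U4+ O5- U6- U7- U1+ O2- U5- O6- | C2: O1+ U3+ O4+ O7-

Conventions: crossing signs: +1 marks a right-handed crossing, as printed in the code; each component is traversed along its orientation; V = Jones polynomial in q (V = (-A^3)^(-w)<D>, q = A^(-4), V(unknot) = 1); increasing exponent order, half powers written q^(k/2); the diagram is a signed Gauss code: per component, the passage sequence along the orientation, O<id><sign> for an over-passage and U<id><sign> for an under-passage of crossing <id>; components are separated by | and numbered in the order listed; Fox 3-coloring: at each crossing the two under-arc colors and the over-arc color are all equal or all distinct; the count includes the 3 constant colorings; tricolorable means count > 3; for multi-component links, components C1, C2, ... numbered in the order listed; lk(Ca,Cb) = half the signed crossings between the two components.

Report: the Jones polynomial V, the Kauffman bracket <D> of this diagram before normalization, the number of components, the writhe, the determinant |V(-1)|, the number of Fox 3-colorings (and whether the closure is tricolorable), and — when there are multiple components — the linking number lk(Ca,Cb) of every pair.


V = q^(-7/2) - q^(-5/2) + q^(-3/2) - 2q^(-1/2) - q^(3/2)
<D> = A^-9 + 2A^-1 - A^3 + A^7 - A^11 (w = -1)
2 components over 7 crossings, w = -1
lk(C1,C2): +1
9 Fox colorings among 3^7, |V(-1)| = 6: tricolorable
why: |V(-1)| = 6: so tricolorable, since 3 divides 6


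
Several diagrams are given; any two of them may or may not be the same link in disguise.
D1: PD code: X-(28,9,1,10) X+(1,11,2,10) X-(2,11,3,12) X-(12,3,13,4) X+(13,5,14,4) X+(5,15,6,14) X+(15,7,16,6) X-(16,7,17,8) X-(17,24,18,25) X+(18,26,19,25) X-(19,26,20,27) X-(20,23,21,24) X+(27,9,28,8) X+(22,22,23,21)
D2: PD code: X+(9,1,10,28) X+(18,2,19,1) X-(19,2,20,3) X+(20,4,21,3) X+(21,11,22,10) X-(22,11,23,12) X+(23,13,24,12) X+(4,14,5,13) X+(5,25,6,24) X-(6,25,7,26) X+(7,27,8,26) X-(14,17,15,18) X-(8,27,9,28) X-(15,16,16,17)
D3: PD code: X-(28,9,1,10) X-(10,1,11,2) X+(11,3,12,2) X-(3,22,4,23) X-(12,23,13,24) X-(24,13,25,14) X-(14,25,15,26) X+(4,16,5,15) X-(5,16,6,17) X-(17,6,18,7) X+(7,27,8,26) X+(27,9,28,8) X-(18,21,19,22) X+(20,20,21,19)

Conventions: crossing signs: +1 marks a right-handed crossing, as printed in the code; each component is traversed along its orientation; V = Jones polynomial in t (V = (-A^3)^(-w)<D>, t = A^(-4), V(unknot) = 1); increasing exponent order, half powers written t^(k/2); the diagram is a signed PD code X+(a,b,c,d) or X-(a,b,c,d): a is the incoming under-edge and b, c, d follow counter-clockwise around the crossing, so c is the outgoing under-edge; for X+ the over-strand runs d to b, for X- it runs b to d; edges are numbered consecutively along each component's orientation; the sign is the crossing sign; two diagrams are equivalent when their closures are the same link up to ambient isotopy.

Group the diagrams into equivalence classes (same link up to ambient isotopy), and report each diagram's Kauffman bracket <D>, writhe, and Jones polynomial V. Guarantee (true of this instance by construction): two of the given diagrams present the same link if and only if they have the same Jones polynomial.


classes: {D1} | {D2} | {D3}
V(D1) = 1  [14 crossings, <D> = 1, w = 0]
V(D2) = t + t^3 - t^4  [14 crossings, <D> = -A^-10 + A^-6 + A^2, w = +2]
D3 (bracket A^-8 - A^-4 + 2 - A^4 + A^8 - A^12; 14 crossings at w = -4): V = -t^-6 + t^-5 - t^-4 + 2t^-3 - t^-2 + t^-1
note: 3 values of V(t) split the 3 diagrams


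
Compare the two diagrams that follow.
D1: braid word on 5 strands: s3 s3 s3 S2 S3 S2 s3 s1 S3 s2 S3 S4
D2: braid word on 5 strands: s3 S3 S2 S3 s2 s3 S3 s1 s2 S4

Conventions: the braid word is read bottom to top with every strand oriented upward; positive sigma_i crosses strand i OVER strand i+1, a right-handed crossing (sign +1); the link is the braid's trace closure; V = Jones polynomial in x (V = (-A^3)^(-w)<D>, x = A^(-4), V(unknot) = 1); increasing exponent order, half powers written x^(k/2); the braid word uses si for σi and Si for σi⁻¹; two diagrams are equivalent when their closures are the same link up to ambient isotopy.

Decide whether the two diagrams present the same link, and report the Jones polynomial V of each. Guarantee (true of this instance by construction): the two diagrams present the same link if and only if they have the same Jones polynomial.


same link: yes
V(D1) = 1  [12 crossings, <D> = 1, w = 0]
V(D2) = 1  [10 crossings, <D> = 1, w = 0]
insight: one V(x) for all 2 diagrams — one class (guaranteed)


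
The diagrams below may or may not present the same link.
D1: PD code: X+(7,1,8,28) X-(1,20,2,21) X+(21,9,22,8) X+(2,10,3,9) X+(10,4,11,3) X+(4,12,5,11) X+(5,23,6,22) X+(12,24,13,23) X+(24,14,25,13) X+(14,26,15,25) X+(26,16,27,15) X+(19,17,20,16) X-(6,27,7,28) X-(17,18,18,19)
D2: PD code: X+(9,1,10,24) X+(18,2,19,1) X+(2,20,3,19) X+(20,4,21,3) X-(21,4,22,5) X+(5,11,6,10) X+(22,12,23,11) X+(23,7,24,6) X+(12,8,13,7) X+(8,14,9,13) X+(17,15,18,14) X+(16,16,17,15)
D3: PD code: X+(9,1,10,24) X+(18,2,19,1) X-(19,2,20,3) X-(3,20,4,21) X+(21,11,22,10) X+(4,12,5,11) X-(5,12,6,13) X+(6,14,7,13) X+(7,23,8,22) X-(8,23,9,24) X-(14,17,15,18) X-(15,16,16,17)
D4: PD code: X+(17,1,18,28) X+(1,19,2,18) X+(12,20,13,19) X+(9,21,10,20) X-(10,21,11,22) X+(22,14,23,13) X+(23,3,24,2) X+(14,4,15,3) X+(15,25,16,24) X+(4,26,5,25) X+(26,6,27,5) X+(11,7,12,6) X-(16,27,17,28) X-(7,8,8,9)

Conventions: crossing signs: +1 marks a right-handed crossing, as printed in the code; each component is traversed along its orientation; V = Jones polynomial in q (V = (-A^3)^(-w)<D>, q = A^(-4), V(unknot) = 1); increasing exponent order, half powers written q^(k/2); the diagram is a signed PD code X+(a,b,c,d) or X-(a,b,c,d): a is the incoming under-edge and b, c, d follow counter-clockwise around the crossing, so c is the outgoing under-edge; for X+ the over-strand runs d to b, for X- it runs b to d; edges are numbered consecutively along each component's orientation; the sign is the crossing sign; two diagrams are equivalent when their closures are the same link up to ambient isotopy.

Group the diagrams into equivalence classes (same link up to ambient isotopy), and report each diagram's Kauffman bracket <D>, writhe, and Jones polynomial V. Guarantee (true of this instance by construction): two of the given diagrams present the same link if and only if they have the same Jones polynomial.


grouping into links: {D1, D2, D4} | {D3}
V(D1) = q^3 + q^5 - q^8  (w +8, c 14, <D> = -A^-8 + A^4 + A^12)
D2 (bracket -A^-2 + A^10 + A^18; 12 crossings at w = +10): V = q^3 + q^5 - q^8
D3 (bracket 1; 12 crossings at w = 0): V = 1
V(D4) = q^3 + q^5 - q^8  (w +8, c 14, <D> = -A^-8 + A^4 + A^12)
why: comparing 4 Jones polynomials yields 2 groups


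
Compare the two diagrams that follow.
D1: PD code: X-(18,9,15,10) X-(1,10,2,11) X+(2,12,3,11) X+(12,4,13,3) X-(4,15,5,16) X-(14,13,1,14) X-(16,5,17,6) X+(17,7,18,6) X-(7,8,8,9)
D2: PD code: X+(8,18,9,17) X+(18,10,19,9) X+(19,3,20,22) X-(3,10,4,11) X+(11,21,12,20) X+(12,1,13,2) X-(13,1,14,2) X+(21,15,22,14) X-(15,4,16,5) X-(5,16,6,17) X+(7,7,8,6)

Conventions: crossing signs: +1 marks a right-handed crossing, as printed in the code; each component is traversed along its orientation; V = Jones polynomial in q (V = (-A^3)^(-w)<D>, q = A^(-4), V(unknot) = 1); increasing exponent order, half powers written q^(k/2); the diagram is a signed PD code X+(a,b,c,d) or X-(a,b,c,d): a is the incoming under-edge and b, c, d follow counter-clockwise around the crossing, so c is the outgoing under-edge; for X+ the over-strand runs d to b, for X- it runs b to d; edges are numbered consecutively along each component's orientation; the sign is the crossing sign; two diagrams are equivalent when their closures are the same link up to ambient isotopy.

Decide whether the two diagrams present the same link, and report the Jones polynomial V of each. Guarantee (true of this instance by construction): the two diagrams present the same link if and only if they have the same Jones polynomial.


same link: no
V(D1) = -q^(-5/2) - q^(-1/2)  [9 crossings, <D> = A^-7 + A, w = -3]
V(D2) = -q^(1/2) - q^(3/2) - q^(5/2) + q^(9/2)  (w +3, c 11, <D> = -A^-9 + A^-1 + A^3 + A^7)
note: 2 classes among 2 diagrams; unequal V(q) rules out equality


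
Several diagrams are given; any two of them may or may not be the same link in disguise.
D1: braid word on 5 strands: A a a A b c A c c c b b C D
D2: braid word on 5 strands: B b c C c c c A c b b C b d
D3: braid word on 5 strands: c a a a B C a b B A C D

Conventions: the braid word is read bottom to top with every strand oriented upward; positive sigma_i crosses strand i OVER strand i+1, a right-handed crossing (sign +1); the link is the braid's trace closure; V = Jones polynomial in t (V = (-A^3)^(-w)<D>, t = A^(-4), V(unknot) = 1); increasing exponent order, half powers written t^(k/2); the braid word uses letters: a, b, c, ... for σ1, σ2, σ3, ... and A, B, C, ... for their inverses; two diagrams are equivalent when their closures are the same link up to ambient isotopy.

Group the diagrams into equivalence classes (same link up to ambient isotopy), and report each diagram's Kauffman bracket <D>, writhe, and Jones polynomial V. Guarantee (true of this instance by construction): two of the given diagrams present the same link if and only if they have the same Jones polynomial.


grouping into links: {D1, D2} | {D3}
V(D1) = t^2 - t^3 + 3t^4 - 3t^5 + 3t^6 - 3t^7 + 2t^8 - t^9  (w +4, c 14, <D> = -A^-24 + 2A^-20 - 3A^-16 + 3A^-12 - 3A^-8 + 3A^-4 - 1 + A^4)
D2 (bracket -A^-18 + 2A^-14 - 3A^-10 + 3A^-6 - 3A^-2 + 3A^2 - A^6 + A^10; 14 crossings at w = +6): V = t^2 - t^3 + 3t^4 - 3t^5 + 3t^6 - 3t^7 + 2t^8 - t^9
V(D3) = t + t^3 - t^4  [12 crossings, <D> = -A^-16 + A^-12 + A^-4, w = 0]
why: comparing 3 Jones polynomials yields 2 groups


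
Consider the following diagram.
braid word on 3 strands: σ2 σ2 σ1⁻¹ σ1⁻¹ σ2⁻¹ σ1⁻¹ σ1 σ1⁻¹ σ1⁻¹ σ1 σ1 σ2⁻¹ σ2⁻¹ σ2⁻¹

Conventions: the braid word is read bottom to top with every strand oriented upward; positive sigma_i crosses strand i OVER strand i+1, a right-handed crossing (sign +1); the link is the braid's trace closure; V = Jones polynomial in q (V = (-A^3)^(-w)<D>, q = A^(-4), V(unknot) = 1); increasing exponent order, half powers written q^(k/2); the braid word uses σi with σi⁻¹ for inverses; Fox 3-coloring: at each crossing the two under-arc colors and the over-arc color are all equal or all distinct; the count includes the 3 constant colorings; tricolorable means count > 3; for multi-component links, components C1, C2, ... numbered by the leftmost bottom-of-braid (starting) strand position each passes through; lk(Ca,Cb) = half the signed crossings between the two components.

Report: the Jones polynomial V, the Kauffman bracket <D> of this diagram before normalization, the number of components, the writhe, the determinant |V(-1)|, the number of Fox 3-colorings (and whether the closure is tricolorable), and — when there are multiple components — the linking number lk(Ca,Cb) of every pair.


V(q) = q^-5 + 2q^-3 + q^-1
bracket: A^-8 + 2 + A^8, w = -4
3 components, writhe -4, over 14 crossings
lk(C1,C2) = -1
linking number lk(C1,C3) = 0
lk(C2,C3): -1
det 4, colorings 3 of 3^14 — not tricolorable
observation: |V(-1)| = 4: so not tricolorable, since 3 does not divide 4


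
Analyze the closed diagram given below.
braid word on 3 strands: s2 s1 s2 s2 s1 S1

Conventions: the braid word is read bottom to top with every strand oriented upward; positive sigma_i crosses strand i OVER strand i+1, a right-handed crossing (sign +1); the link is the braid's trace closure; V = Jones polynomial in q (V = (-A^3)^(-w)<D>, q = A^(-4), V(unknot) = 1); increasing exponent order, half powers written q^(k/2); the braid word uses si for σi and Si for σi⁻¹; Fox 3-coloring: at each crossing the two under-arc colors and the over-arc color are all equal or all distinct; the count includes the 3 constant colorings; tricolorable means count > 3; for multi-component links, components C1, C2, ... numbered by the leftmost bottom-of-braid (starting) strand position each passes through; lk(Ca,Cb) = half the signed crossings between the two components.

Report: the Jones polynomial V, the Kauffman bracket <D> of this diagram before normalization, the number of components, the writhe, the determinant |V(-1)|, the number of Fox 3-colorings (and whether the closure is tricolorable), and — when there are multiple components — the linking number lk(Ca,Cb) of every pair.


Jones polynomial: V(q) = q + q^3 - q^4
<D> = -A^-4 + 1 + A^8; writhe +4
components 1, writhe +4 (6 crossings)
3-colorings: 9 of 3^6, det 3 — tricolorable
note: free reduction leaves σ2 σ1 σ2 σ2 of the original 6 letters


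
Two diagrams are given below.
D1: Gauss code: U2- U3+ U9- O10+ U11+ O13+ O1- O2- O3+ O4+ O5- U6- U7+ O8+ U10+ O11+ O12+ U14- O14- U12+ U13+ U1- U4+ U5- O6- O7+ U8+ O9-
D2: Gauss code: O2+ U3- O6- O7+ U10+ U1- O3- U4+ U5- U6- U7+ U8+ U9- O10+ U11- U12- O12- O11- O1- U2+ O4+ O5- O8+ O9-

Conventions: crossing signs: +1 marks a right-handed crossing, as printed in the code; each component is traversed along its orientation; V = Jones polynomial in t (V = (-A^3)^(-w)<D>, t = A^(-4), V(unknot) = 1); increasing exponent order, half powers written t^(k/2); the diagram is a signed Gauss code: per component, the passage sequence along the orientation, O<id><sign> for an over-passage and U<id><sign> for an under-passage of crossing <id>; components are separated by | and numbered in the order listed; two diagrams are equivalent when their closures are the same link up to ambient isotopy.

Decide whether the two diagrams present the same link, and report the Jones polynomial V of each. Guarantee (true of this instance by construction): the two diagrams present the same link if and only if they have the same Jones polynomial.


equivalent: no
D1 (bracket -A^-10 + A^-6 + A^2; 14 crossings at w = +2): V = t + t^3 - t^4
D2 (bracket A^-6; 12 crossings at w = -2): V = 1
key observation: comparing 2 Jones polynomials yields 2 groups


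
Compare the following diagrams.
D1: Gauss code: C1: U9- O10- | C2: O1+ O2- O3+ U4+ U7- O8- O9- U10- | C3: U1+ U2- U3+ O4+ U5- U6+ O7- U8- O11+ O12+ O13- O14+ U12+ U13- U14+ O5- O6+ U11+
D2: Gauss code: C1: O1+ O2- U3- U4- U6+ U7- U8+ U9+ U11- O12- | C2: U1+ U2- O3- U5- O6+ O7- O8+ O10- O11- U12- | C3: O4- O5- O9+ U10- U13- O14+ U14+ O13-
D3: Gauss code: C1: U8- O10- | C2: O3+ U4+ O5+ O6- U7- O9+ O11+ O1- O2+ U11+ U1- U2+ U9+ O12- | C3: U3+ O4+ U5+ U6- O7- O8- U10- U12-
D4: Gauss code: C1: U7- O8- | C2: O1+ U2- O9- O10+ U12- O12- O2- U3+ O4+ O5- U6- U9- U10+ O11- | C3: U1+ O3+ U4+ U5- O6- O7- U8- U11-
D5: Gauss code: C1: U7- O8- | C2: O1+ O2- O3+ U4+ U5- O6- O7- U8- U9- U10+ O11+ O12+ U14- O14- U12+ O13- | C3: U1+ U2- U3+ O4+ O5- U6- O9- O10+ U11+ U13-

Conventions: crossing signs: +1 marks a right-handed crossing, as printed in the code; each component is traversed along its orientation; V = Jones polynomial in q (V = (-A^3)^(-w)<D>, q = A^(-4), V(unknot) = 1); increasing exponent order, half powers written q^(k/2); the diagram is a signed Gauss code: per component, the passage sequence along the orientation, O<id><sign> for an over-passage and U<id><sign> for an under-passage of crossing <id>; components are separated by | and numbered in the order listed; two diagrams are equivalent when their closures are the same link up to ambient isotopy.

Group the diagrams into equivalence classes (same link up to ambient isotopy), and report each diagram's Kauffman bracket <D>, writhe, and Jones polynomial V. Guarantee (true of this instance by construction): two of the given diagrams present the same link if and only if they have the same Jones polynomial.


classes: {D1, D3, D4, D5} | {D2}
V(D1) = q^-3 + q^-2 + q^-1 + 1  [14 crossings, <D> = 1 + A^4 + A^8 + A^12, w = 0]
V(D2) = q^-5 + 2q^-3 + q^-1  [14 crossings, <D> = A^-8 + 2 + A^8, w = -4]
V(D3) = q^-3 + q^-2 + q^-1 + 1  [12 crossings, <D> = 1 + A^4 + A^8 + A^12, w = 0]
V(D4) = q^-3 + q^-2 + q^-1 + 1  (w -4, c 12, <D> = A^-12 + A^-8 + A^-4 + 1)
V(D5) = q^-3 + q^-2 + q^-1 + 1  (w -2, c 14, <D> = A^-6 + A^-2 + A^2 + A^6)
note: comparing 5 Jones polynomials yields 2 groups


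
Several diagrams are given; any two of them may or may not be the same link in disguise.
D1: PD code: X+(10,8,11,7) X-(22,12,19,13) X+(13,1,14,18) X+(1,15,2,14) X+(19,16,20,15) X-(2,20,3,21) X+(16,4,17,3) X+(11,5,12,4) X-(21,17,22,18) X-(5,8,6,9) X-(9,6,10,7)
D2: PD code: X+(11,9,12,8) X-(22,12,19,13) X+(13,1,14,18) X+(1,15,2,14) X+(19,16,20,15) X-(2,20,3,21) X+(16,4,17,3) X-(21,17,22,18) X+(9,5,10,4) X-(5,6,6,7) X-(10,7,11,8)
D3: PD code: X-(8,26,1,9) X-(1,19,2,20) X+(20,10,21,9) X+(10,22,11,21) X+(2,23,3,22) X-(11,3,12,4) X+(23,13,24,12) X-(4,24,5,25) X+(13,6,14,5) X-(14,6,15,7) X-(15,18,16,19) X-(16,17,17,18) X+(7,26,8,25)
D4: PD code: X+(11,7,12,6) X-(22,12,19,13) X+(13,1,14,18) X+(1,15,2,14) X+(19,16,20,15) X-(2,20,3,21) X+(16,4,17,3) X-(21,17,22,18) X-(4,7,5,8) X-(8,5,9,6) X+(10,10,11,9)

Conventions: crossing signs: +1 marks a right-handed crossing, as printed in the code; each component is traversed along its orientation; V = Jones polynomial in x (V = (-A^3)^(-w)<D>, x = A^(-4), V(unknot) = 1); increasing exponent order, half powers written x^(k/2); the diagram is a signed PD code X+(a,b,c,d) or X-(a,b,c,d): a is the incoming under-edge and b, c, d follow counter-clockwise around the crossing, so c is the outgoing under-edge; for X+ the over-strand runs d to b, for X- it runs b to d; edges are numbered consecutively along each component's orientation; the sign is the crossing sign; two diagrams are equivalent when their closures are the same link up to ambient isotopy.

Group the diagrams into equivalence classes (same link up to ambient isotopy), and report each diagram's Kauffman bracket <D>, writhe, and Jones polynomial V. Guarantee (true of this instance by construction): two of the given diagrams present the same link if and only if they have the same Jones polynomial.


classes: {D1, D2, D3, D4}
V(D1) = -x^(-3/2) - 2x^(1/2) + x^(3/2) - x^(5/2) + x^(7/2)  [11 crossings, <D> = -A^-11 + A^-7 - A^-3 + 2A + A^9, w = +1]
V(D2) = -x^(-3/2) - 2x^(1/2) + x^(3/2) - x^(5/2) + x^(7/2)  [11 crossings, <D> = -A^-11 + A^-7 - A^-3 + 2A + A^9, w = +1]
D3 (bracket -A^-17 + A^-13 - A^-9 + 2A^-5 + A^3; 13 crossings at w = -1): V = -x^(-3/2) - 2x^(1/2) + x^(3/2) - x^(5/2) + x^(7/2)
V(D4) = -x^(-3/2) - 2x^(1/2) + x^(3/2) - x^(5/2) + x^(7/2)  (w +1, c 11, <D> = -A^-11 + A^-7 - A^-3 + 2A + A^9)
note: all 4 diagrams share one V(x), hence one class


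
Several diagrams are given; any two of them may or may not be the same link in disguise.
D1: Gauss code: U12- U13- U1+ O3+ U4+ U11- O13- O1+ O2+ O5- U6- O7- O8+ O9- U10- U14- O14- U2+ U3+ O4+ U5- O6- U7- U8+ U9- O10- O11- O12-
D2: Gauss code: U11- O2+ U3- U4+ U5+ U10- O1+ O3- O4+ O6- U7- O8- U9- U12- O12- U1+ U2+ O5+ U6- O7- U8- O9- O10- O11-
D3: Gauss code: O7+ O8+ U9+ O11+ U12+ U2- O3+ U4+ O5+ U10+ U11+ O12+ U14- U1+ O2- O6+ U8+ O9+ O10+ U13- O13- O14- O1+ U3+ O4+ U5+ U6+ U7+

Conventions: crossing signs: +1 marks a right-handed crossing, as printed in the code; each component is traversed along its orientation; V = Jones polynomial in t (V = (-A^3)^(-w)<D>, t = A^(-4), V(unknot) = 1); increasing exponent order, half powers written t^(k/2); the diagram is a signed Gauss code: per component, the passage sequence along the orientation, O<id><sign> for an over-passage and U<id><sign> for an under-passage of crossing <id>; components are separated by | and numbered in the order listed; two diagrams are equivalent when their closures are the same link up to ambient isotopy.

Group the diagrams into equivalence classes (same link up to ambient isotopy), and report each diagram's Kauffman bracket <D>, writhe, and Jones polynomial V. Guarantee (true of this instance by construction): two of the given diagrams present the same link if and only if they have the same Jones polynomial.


equivalence classes: {D1, D2} | {D3}
D1 (bracket A^-16 - A^-12 + 2A^-8 - 2A^-4 + 2 - 2A^4 + A^8; 14 crossings at w = -4): V = t^-5 - 2t^-4 + 2t^-3 - 2t^-2 + 2t^-1 - 1 + t
V(D2) = t^-5 - 2t^-4 + 2t^-3 - 2t^-2 + 2t^-1 - 1 + t  (w -4, c 12, <D> = A^-16 - A^-12 + 2A^-8 - 2A^-4 + 2 - 2A^4 + A^8)
D3 (bracket -A^-16 + A^-12 - A^-8 + A^-4 - 1 + A^4 + A^12; 14 crossings at w = +8): V = t^3 + t^5 - t^6 + t^7 - t^8 + t^9 - t^10
key observation: comparing 3 Jones polynomials yields 2 groups


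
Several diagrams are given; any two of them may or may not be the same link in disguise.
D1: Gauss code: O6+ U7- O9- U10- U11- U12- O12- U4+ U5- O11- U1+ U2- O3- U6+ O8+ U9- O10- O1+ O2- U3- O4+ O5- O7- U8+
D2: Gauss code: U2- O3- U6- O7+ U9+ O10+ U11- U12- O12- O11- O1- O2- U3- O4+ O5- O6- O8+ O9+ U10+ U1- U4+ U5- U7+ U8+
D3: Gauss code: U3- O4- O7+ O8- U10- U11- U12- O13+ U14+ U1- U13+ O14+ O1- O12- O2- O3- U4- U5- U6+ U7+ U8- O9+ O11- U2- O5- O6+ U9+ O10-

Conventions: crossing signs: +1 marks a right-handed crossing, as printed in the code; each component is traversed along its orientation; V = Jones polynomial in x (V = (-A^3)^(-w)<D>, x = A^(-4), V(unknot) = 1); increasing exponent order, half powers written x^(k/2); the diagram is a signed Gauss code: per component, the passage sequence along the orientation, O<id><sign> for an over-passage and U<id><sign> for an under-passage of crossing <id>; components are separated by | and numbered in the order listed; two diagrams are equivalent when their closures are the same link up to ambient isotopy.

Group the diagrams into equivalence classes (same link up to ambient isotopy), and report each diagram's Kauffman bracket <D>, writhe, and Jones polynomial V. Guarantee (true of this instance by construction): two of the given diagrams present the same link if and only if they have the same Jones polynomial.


grouping into links: {D1} | {D2} | {D3}
V(D1) = x^-5 - 2x^-4 + 2x^-3 - 2x^-2 + 2x^-1 - 1 + x  (w -4, c 12, <D> = A^-16 - A^-12 + 2A^-8 - 2A^-4 + 2 - 2A^4 + A^8)
D2 (bracket A^-6; 12 crossings at w = -2): V = 1
V(D3) = -x^-6 + x^-5 - x^-4 + 2x^-3 - x^-2 + x^-1  [14 crossings, <D> = A^-8 - A^-4 + 2 - A^4 + A^8 - A^12, w = -4]
why: 3 values of V(x) split the 3 diagrams


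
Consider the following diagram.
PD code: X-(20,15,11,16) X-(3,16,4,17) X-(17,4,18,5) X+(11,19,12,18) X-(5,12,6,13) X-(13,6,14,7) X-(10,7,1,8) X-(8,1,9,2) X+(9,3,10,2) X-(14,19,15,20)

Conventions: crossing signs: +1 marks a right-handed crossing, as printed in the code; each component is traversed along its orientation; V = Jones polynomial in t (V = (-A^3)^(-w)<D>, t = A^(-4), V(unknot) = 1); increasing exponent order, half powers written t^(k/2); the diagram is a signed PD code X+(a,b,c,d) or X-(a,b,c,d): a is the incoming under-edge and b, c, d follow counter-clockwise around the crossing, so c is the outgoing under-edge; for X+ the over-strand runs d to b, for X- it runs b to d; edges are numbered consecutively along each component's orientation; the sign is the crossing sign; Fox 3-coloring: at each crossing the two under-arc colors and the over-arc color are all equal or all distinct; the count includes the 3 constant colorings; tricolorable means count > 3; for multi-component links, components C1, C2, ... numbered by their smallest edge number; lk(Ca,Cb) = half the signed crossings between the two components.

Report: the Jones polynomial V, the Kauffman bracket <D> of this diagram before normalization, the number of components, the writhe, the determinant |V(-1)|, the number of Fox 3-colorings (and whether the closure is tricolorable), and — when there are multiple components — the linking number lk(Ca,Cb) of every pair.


V = -t^(-15/2) + 2t^(-13/2) - 2t^(-11/2) + 2t^(-9/2) - 3t^(-7/2) + t^(-5/2) - t^(-3/2)
<D> = -A^-12 + A^-8 - 3A^-4 + 2 - 2A^4 + 2A^8 - A^12 (w = -6)
2 components over 10 crossings, w = -6
lk(C1,C2): -2
9 Fox colorings among 3^10, |V(-1)| = 12: tricolorable
why: w = -6 (over 10 crossings) is diagram-only; (-A^3)^(6) removes it from V


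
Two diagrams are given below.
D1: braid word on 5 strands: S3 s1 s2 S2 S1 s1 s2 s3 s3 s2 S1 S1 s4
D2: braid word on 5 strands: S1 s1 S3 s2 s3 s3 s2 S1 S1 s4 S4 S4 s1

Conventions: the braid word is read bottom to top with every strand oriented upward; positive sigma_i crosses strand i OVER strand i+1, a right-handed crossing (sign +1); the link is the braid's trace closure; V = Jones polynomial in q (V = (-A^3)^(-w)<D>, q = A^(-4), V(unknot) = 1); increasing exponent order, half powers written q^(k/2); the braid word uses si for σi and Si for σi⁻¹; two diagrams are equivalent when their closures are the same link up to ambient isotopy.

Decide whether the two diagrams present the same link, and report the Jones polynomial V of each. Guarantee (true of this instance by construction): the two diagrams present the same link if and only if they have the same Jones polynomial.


same link: yes
V(D1) = -q^(1/2) + q^(3/2) - q^(5/2) - q^(9/2)  [13 crossings, <D> = A^-9 + A^-1 - A^3 + A^7, w = +3]
V(D2) = -q^(1/2) + q^(3/2) - q^(5/2) - q^(9/2)  (w +1, c 13, <D> = A^-15 + A^-7 - A^-3 + A)
note: from 13 to 13 crossings by R-moves: one link, two diagrams


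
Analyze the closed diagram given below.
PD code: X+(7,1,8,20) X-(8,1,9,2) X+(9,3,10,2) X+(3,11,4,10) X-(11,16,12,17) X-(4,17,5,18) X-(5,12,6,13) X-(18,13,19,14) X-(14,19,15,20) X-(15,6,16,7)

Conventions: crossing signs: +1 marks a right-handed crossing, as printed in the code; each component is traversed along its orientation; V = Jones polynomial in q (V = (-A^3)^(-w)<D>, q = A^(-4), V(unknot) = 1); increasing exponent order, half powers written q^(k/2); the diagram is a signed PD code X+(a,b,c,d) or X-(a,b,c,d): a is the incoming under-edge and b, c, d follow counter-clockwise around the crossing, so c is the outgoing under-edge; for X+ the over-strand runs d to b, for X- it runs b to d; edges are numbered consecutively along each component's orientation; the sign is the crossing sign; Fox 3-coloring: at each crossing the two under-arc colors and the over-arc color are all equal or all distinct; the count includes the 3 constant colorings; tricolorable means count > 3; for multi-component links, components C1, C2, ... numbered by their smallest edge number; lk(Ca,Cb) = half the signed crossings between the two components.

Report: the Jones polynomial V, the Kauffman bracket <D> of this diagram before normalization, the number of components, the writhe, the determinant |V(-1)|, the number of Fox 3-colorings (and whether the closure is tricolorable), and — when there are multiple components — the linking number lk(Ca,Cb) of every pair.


V(q) = -q^-6 + q^-5 - q^-4 + 2q^-3 - q^-2 + q^-1
bracket: A^-8 - A^-4 + 2 - A^4 + A^8 - A^12, w = -4
1 component, writhe -4, over 10 crossings
det 7, colorings 3 of 3^10 — not tricolorable
observation: |V(-1)| = 7: so not tricolorable, since 3 does not divide 7


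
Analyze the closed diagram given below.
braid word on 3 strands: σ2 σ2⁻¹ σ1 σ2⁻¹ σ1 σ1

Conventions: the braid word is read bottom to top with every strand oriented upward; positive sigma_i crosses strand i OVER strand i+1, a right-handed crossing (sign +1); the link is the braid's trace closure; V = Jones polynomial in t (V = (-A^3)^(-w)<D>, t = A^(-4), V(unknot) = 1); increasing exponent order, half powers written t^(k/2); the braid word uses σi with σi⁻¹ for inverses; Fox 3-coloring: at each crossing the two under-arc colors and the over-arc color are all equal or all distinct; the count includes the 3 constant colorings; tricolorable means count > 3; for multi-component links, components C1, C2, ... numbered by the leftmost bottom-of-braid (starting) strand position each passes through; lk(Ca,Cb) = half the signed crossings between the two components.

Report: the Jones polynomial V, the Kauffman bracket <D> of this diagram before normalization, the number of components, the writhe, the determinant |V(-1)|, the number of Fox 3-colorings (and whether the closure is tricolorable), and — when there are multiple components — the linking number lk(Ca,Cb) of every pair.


V(t) = t + t^3 - t^4
bracket: -A^-10 + A^-6 + A^2, w = +2
1 component, writhe +2, over 6 crossings
det 3, colorings 9 of 3^6 — tricolorable
observation: w = +2 (over 6 crossings) is diagram-only; (-A^3)^(-2) removes it from V


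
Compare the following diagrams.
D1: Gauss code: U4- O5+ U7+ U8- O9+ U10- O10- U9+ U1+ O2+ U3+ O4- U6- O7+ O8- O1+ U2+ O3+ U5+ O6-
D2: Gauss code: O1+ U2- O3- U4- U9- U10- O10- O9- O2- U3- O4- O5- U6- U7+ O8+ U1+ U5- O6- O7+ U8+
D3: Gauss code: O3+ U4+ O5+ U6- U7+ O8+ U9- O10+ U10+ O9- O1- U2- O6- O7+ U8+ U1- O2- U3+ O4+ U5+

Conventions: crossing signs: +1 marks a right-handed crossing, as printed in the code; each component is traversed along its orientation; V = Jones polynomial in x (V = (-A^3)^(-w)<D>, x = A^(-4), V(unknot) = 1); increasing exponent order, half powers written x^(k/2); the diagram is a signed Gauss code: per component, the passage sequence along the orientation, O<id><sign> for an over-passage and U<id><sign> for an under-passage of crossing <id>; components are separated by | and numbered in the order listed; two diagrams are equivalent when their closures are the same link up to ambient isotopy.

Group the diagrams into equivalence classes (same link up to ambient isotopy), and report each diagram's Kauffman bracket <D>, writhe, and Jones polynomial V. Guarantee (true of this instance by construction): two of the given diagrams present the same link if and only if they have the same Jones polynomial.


equivalence classes: {D1} | {D2} | {D3}
D1 (bracket A^-14 - 2A^-10 + 2A^-6 - 2A^-2 + 2A^2 - A^6 + A^10; 10 crossings at w = +2): V = x^-1 - 1 + 2x - 2x^2 + 2x^3 - 2x^4 + x^5
V(D2) = -x^-4 + x^-3 + x^-1  (w -4, c 10, <D> = A^-8 + 1 - A^4)
V(D3) = x + x^3 - x^4  [10 crossings, <D> = -A^-10 + A^-6 + A^2, w = +2]
key observation: 3 values of V(x) split the 3 diagrams


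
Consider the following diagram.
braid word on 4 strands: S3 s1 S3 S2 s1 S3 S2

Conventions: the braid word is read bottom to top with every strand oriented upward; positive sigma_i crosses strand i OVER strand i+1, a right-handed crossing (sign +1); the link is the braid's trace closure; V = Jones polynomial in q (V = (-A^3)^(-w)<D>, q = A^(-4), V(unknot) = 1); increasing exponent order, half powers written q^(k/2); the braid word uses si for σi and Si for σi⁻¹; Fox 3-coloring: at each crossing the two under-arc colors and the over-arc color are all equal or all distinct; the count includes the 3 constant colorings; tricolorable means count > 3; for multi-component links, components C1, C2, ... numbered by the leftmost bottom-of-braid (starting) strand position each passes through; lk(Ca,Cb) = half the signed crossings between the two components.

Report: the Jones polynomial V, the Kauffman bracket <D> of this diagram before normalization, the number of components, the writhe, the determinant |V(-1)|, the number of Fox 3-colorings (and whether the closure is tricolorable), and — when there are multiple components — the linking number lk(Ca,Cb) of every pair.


Jones polynomial: V(q) = q^-5 - 2q^-4 + 2q^-3 - 2q^-2 + 2q^-1 - 1 + q
<D> = -A^-13 + A^-9 - 2A^-5 + 2A^-1 - 2A^3 + 2A^7 - A^11; writhe -3
components 1, writhe -3 (7 crossings)
3-colorings: 3 of 3^7, det 11 — not tricolorable
note: the span of V is 6, forcing >= 6 crossings in any diagram


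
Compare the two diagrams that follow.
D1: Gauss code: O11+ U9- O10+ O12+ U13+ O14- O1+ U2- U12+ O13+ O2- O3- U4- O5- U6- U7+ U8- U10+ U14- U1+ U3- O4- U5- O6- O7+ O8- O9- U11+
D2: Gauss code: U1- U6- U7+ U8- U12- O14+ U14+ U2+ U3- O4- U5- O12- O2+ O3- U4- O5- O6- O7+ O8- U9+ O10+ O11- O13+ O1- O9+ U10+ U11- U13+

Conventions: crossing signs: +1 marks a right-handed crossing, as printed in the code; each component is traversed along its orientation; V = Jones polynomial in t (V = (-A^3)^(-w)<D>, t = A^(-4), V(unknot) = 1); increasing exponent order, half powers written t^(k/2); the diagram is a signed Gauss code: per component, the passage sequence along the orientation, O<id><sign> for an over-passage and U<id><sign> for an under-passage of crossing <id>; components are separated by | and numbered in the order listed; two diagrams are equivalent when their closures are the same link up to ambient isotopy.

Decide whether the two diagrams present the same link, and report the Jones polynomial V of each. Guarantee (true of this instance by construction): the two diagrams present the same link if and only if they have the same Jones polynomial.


same link: yes
V(D1) = -t^-4 + t^-3 + t^-1  [14 crossings, <D> = A^-2 + A^6 - A^10, w = -2]
V(D2) = -t^-4 + t^-3 + t^-1  (w -2, c 14, <D> = A^-2 + A^6 - A^10)
note: one V(t) for all 2 diagrams — one class (guaranteed)


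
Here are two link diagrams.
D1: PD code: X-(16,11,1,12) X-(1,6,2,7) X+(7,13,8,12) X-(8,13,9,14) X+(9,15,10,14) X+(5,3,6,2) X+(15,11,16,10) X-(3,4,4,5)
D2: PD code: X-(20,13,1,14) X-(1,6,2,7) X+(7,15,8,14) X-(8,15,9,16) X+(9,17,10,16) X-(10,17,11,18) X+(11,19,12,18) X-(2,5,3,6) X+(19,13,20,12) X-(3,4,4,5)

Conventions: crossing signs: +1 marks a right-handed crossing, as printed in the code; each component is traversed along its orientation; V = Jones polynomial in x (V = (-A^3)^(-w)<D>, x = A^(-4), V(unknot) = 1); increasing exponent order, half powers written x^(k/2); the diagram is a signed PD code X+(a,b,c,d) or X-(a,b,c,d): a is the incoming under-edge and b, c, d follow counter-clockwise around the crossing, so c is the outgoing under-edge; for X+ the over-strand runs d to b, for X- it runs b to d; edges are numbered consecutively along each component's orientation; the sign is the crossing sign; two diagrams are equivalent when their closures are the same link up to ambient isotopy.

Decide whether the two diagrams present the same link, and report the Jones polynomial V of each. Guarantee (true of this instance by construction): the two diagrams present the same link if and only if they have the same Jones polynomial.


equivalent: yes
D1 (bracket 1; 8 crossings at w = 0): V = 1
D2 (bracket A^-6; 10 crossings at w = -2): V = 1
key observation: one V(x) for all 2 diagrams — one class (guaranteed)
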